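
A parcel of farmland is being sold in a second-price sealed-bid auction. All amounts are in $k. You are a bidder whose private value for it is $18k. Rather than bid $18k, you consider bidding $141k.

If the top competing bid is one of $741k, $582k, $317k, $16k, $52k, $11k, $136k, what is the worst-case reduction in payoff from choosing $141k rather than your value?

$741k: same outcome either way → loss $0k.
$582k: same outcome either way → loss $0k.
$317k: same outcome either way → loss $0k.
$16k: same outcome either way → loss $0k.
$52k: truthful gives $0k, deviation gives −$34k → loss $34k.
$11k: same outcome either way → loss $0k.
$136k: truthful gives $0k, deviation gives −$118k → loss $118k.
Maximum loss: $118k.

$118k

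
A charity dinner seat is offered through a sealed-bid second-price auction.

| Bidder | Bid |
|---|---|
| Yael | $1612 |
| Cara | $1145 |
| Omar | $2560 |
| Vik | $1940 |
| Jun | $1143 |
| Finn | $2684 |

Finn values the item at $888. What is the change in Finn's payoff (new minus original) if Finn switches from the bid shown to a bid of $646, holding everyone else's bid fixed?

$1672

The highest bid among the other bidders is $2560; Finn's bid doesn't change that.
Original bid $2684: Finn is highest, pays the top rival bid $2560; payoff $888 − $2560 = −$1672.
Alternative bid $646: Finn is not highest (top rival bid is $2560); payoff $0.
Change in payoff = $0 − (−$1672) = $1672.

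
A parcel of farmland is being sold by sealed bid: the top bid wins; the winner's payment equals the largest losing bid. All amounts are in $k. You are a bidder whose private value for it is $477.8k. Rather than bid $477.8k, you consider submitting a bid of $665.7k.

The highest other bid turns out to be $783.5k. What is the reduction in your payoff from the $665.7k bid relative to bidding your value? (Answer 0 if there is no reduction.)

$0k

Bidding your value $477.8k: you lose (since $477.8k < $783.5k). Payoff $0k.
Bidding $665.7k: you lose. Payoff $0k.
Difference = $0k − $0k = $0k; both bids lead to the same outcome because the competing bid is above both your value and your alternative bid.
In a second-price auction your bid sets only whether you win, not what you pay, so bidding your true value is weakly dominant.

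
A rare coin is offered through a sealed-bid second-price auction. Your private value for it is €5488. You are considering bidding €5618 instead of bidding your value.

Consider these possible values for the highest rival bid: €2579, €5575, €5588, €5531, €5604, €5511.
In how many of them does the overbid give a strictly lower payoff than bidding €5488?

The deviation hurts exactly when the highest competing bid lies strictly between €5488 and €5618 — overbidding then wins at a price above your value.
€2579: below both → same outcome either way.
€5575: inside the interval → strictly worse (loss €87).
€5588: inside the interval → strictly worse (loss €100).
€5531: inside the interval → strictly worse (loss €43).
€5604: inside the interval → strictly worse (loss €116).
€5511: inside the interval → strictly worse (loss €23).
Count: 5.

5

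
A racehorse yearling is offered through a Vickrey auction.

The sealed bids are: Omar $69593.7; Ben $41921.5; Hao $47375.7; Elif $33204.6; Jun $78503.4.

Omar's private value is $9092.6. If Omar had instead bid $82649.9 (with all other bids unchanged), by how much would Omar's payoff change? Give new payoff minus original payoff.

−$69410.8

The highest bid among the other bidders is $78503.4; Omar's bid doesn't change that.
Original bid $69593.7: Omar is not highest (top rival bid is $78503.4); payoff $0.
Alternative bid $82649.9: Omar is highest, pays the top rival bid $78503.4; payoff $9092.6 − $78503.4 = −$69410.8.
Change in payoff = −$69410.8 − ($0) = −$69410.8.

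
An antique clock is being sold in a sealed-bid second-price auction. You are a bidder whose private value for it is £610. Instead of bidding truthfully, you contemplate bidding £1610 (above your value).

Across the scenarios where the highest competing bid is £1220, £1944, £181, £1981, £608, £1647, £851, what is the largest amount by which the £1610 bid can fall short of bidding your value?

£1220: truthful gives £0, deviation gives −£610 → loss £610.
£1944: same outcome either way → loss £0.
£181: same outcome either way → loss £0.
£1981: same outcome either way → loss £0.
£608: same outcome either way → loss £0.
£1647: same outcome either way → loss £0.
£851: truthful gives £0, deviation gives −£241 → loss £241.
Maximum loss: £610.

£610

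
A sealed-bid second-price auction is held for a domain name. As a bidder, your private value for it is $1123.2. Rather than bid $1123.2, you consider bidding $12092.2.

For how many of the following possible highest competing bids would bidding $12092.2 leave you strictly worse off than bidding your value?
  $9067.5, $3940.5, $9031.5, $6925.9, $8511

5

The deviation hurts exactly when the highest competing bid lies strictly between $1123.2 and $12092.2 — overbidding then wins at a price above your value.
$9067.5: inside the interval → strictly worse (loss $7944.3).
$3940.5: inside the interval → strictly worse (loss $2817.3).
$9031.5: inside the interval → strictly worse (loss $7908.3).
$6925.9: inside the interval → strictly worse (loss $5802.7).
$8511: inside the interval → strictly worse (loss $7387.8).
Count: 5.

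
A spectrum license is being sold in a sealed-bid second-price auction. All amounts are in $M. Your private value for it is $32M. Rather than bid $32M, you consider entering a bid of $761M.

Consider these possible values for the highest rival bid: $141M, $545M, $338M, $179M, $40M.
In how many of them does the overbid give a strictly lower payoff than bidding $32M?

The deviation hurts exactly when the highest competing bid lies strictly between $32M and $761M — overbidding then wins at a price above your value.
$141M: inside the interval → strictly worse (loss $109M).
$545M: inside the interval → strictly worse (loss $513M).
$338M: inside the interval → strictly worse (loss $306M).
$179M: inside the interval → strictly worse (loss $147M).
$40M: inside the interval → strictly worse (loss $8M).
Count: 5.

5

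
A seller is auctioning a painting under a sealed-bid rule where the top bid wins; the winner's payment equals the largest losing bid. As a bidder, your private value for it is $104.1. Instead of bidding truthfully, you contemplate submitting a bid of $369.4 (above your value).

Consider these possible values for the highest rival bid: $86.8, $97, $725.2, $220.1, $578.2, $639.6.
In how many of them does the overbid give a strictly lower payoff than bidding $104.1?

1

The deviation hurts exactly when the highest competing bid lies strictly between $104.1 and $369.4 — overbidding then wins at a price above your value.
$86.8: below both → same outcome either way.
$97: below both → same outcome either way.
$725.2: above both → same outcome either way.
$220.1: inside the interval → strictly worse (loss $116).
$578.2: above both → same outcome either way.
$639.6: above both → same outcome either way.
Count: 1.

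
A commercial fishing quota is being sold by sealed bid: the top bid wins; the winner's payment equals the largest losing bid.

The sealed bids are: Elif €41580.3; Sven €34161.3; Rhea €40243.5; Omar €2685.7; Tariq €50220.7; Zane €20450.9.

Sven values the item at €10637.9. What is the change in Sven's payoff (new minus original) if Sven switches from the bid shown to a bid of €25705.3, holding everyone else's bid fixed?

The highest bid among the other bidders is €50220.7; Sven's bid doesn't change that.
Original bid €34161.3: Sven is not highest (top rival bid is €50220.7); payoff €0.
Alternative bid €25705.3: Sven is not highest (top rival bid is €50220.7); payoff €0.
Change in payoff = €0 − (€0) = €0.

€0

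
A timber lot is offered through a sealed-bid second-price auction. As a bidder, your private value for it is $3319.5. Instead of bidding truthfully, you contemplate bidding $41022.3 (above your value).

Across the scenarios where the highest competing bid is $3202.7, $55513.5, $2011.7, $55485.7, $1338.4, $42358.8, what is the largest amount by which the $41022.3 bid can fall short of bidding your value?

$3202.7: same outcome either way → loss $0.
$55513.5: same outcome either way → loss $0.
$2011.7: same outcome either way → loss $0.
$55485.7: same outcome either way → loss $0.
$1338.4: same outcome either way → loss $0.
$42358.8: same outcome either way → loss $0.
Maximum loss: $0.

$0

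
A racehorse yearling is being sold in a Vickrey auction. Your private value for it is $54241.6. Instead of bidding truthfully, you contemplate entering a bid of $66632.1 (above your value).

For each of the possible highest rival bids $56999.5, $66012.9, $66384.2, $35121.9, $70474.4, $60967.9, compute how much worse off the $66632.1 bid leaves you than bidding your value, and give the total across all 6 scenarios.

The deviation costs you only when the competing bid falls strictly between $54241.6 and $66632.1; elsewhere both bids give the same outcome.
$56999.5: truthful payoff $0, deviation payoff −$2757.9 → loss $2757.9.
$66012.9: truthful payoff $0, deviation payoff −$11771.3 → loss $11771.3.
$66384.2: truthful payoff $0, deviation payoff −$12142.6 → loss $12142.6.
$35121.9: outcomes coincide → loss $0.
$70474.4: outcomes coincide → loss $0.
$60967.9: truthful payoff $0, deviation payoff −$6726.3 → loss $6726.3.
Total loss = $2757.9 + $11771.3 + $12142.6 + $6726.3 = $33398.1.
Truthful bidding weakly dominates here: raising your bid can only win items priced above your value, and lowering it can only forfeit items priced below.

$33398.1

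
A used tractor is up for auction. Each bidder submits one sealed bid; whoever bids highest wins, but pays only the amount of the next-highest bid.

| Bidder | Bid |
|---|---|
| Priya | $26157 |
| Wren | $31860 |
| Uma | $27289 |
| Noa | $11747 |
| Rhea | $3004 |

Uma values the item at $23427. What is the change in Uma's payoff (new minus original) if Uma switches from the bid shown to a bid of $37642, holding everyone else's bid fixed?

The highest bid among the other bidders is $31860; Uma's bid doesn't change that.
Original bid $27289: Uma is not highest (top rival bid is $31860); payoff $0.
Alternative bid $37642: Uma is highest, pays the top rival bid $31860; payoff $23427 − $31860 = −$8433.
Change in payoff = −$8433 − ($0) = −$8433.

−$8433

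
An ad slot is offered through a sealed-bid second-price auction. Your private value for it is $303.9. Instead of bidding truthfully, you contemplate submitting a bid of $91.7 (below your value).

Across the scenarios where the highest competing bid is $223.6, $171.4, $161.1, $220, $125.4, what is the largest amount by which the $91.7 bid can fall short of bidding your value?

$223.6: truthful gives $80.3, deviation gives $0 → loss $80.3.
$171.4: truthful gives $132.5, deviation gives $0 → loss $132.5.
$161.1: truthful gives $142.8, deviation gives $0 → loss $142.8.
$220: truthful gives $83.9, deviation gives $0 → loss $83.9.
$125.4: truthful gives $178.5, deviation gives $0 → loss $178.5.
Maximum loss: $178.5.

$178.5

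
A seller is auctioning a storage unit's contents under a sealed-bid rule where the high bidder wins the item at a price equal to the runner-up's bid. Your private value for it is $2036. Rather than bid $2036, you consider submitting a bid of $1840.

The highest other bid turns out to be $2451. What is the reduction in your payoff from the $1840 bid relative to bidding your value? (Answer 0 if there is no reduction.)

$0

Bidding your value $2036: you lose (since $2036 < $2451). Payoff $0.
Bidding $1840: you lose. Payoff $0.
Difference = $0 − $0 = $0; both bids lead to the same outcome because the competing bid is above both your value and your alternative bid.
Truthful bidding weakly dominates here: raising your bid can only win items priced above your value, and lowering it can only forfeit items priced below.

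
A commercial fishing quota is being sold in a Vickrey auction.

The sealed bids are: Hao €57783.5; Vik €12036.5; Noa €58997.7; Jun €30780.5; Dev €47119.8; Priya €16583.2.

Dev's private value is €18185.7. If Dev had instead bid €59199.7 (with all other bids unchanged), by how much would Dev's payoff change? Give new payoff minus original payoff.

−€40812

The highest bid among the other bidders is €58997.7; Dev's bid doesn't change that.
Original bid €47119.8: Dev is not highest (top rival bid is €58997.7); payoff €0.
Alternative bid €59199.7: Dev is highest, pays the top rival bid €58997.7; payoff €18185.7 − €58997.7 = −€40812.
Change in payoff = −€40812 − (€0) = −€40812.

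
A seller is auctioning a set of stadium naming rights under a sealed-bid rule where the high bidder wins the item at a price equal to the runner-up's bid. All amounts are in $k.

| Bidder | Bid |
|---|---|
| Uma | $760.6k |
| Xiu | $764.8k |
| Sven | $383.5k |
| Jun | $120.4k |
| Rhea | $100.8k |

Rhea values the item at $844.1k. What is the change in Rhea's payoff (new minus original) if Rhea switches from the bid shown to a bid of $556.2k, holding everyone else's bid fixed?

The highest bid among the other bidders is $764.8k; Rhea's bid doesn't change that.
Original bid $100.8k: Rhea is not highest (top rival bid is $764.8k); payoff $0k.
Alternative bid $556.2k: Rhea is not highest (top rival bid is $764.8k); payoff $0k.
Change in payoff = $0k − ($0k) = $0k.

$0k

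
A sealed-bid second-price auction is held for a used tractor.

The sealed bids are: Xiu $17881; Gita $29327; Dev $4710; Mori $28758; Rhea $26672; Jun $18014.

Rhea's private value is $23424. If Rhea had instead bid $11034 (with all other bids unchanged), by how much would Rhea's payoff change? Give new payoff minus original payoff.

$0

The highest bid among the other bidders is $29327; Rhea's bid doesn't change that.
Original bid $26672: Rhea is not highest (top rival bid is $29327); payoff $0.
Alternative bid $11034: Rhea is not highest (top rival bid is $29327); payoff $0.
Change in payoff = $0 − ($0) = $0.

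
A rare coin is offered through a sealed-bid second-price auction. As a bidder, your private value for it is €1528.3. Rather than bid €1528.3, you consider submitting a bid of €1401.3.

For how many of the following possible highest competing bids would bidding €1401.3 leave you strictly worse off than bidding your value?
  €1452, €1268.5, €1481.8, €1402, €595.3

3

The deviation hurts exactly when the highest competing bid lies strictly between €1401.3 and €1528.3 — underbidding then forfeits a profitable win.
€1452: inside the interval → strictly worse (loss €76.3).
€1268.5: below both → same outcome either way.
€1481.8: inside the interval → strictly worse (loss €46.5).
€1402: inside the interval → strictly worse (loss €126.3).
€595.3: below both → same outcome either way.
Count: 3.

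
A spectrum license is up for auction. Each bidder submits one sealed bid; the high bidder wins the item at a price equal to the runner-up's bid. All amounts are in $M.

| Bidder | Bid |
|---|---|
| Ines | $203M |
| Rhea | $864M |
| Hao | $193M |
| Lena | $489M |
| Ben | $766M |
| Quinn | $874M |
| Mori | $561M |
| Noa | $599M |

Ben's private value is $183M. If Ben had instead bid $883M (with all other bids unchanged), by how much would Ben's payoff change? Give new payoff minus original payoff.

−$691M

The highest bid among the other bidders is $874M; Ben's bid doesn't change that.
Original bid $766M: Ben is not highest (top rival bid is $874M); payoff $0M.
Alternative bid $883M: Ben is highest, pays the top rival bid $874M; payoff $183M − $874M = −$691M.
Change in payoff = −$691M − ($0M) = −$691M.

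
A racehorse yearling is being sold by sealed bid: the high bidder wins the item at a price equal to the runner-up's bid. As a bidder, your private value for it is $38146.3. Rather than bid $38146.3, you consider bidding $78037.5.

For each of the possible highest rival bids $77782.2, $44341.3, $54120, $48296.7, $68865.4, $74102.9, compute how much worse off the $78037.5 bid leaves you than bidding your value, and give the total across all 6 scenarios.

The deviation costs you only when the competing bid falls strictly between $38146.3 and $78037.5; elsewhere both bids give the same outcome.
$77782.2: truthful payoff $0, deviation payoff −$39635.9 → loss $39635.9.
$44341.3: truthful payoff $0, deviation payoff −$6195 → loss $6195.
$54120: truthful payoff $0, deviation payoff −$15973.7 → loss $15973.7.
$48296.7: truthful payoff $0, deviation payoff −$10150.4 → loss $10150.4.
$68865.4: truthful payoff $0, deviation payoff −$30719.1 → loss $30719.1.
$74102.9: truthful payoff $0, deviation payoff −$35956.6 → loss $35956.6.
Total loss = $39635.9 + $6195 + $15973.7 + $10150.4 + $30719.1 + $35956.6 = $138630.7.
Truthful bidding weakly dominates here: raising your bid can only win items priced above your value, and lowering it can only forfeit items priced below.

$138630.7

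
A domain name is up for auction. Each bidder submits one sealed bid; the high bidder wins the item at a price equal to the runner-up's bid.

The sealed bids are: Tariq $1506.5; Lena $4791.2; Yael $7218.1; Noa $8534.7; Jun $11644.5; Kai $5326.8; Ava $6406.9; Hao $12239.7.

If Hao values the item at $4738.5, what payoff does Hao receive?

−$6906

Highest bid: Hao at $12239.7, so Hao wins.
Second-highest bid: Jun at $11644.5 — that is the price the winner pays.
Hao's payoff = value − price = $4738.5 − $11644.5 = −$6906.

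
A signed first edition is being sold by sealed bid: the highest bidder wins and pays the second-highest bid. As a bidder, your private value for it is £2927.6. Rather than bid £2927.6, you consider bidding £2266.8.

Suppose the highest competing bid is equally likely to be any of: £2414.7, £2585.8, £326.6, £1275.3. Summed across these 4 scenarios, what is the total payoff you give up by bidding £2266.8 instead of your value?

£854.7

The deviation costs you only when the competing bid falls strictly between £2266.8 and £2927.6; elsewhere both bids give the same outcome.
£2414.7: truthful payoff £512.9, deviation payoff £0 → loss £512.9.
£2585.8: truthful payoff £341.8, deviation payoff £0 → loss £341.8.
£326.6: outcomes coincide → loss £0.
£1275.3: outcomes coincide → loss £0.
Total loss = £512.9 + £341.8 = £854.7.
Because the price is fixed by the runner-up's bid, deviating from your value can only change a good outcome into a bad one — never the reverse.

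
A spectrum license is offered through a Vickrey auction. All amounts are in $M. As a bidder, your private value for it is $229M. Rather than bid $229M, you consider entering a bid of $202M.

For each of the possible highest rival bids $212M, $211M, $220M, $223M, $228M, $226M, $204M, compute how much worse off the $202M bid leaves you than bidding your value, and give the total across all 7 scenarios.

The deviation costs you only when the competing bid falls strictly between $202M and $229M; elsewhere both bids give the same outcome.
$212M: truthful payoff $17M, deviation payoff $0M → loss $17M.
$211M: truthful payoff $18M, deviation payoff $0M → loss $18M.
$220M: truthful payoff $9M, deviation payoff $0M → loss $9M.
$223M: truthful payoff $6M, deviation payoff $0M → loss $6M.
$228M: truthful payoff $1M, deviation payoff $0M → loss $1M.
$226M: truthful payoff $3M, deviation payoff $0M → loss $3M.
$204M: truthful payoff $25M, deviation payoff $0M → loss $25M.
Total loss = $17M + $18M + $9M + $6M + $1M + $3M + $25M = $79M.

$79M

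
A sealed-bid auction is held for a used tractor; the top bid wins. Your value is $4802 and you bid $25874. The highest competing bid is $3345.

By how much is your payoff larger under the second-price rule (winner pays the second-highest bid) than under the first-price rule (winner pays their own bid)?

You have the highest bid, so you win under either rule.
Second-price: pay $3345 → payoff $1457.
First-price: pay your own bid $25874 → payoff −$21072.
Difference = $1457 − (−$21072) = $22529.

$22529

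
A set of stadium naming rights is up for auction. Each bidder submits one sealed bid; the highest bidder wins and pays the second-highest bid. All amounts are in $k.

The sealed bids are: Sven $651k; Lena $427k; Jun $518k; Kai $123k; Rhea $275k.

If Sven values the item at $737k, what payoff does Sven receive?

$219k

Highest bid: Sven at $651k, so Sven wins.
Second-highest bid: Jun at $518k — that is the price the winner pays.
Sven's payoff = value − price = $737k − $518k = $219k.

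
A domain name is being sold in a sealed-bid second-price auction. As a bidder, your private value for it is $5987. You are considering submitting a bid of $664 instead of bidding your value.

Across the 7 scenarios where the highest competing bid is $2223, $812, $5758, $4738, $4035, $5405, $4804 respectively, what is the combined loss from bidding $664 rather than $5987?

$14134

The deviation costs you only when the competing bid falls strictly between $664 and $5987; elsewhere both bids give the same outcome.
$2223: truthful payoff $3764, deviation payoff $0 → loss $3764.
$812: truthful payoff $5175, deviation payoff $0 → loss $5175.
$5758: truthful payoff $229, deviation payoff $0 → loss $229.
$4738: truthful payoff $1249, deviation payoff $0 → loss $1249.
$4035: truthful payoff $1952, deviation payoff $0 → loss $1952.
$5405: truthful payoff $582, deviation payoff $0 → loss $582.
$4804: truthful payoff $1183, deviation payoff $0 → loss $1183.
Total loss = $3764 + $5175 + $229 + $1249 + $1952 + $582 + $1183 = $14134.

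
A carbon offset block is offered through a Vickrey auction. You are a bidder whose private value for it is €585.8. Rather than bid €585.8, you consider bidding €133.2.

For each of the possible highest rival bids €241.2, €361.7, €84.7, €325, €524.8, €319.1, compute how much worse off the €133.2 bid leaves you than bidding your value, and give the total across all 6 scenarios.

The deviation costs you only when the competing bid falls strictly between €133.2 and €585.8; elsewhere both bids give the same outcome.
€241.2: truthful payoff €344.6, deviation payoff €0 → loss €344.6.
€361.7: truthful payoff €224.1, deviation payoff €0 → loss €224.1.
€84.7: outcomes coincide → loss €0.
€325: truthful payoff €260.8, deviation payoff €0 → loss €260.8.
€524.8: truthful payoff €61, deviation payoff €0 → loss €61.
€319.1: truthful payoff €266.7, deviation payoff €0 → loss €266.7.
Total loss = €344.6 + €224.1 + €260.8 + €61 + €266.7 = €1157.2.
Because the price is fixed by the runner-up's bid, deviating from your value can only change a good outcome into a bad one — never the reverse.

€1157.2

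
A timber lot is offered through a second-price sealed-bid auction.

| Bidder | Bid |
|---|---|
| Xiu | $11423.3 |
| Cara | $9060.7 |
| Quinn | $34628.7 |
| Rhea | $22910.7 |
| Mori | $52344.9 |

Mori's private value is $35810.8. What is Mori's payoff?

$1182.1

Highest bid: Mori at $52344.9, so Mori wins.
Second-highest bid: Quinn at $34628.7 — that is the price the winner pays.
Mori's payoff = value − price = $35810.8 − $34628.7 = $1182.1.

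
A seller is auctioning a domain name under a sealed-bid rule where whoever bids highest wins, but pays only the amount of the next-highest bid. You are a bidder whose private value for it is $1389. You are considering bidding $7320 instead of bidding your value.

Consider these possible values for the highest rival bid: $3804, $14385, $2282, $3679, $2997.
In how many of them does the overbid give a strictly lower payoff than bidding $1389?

4

The deviation hurts exactly when the highest competing bid lies strictly between $1389 and $7320 — overbidding then wins at a price above your value.
$3804: inside the interval → strictly worse (loss $2415).
$14385: above both → same outcome either way.
$2282: inside the interval → strictly worse (loss $893).
$3679: inside the interval → strictly worse (loss $2290).
$2997: inside the interval → strictly worse (loss $1608).
Count: 4.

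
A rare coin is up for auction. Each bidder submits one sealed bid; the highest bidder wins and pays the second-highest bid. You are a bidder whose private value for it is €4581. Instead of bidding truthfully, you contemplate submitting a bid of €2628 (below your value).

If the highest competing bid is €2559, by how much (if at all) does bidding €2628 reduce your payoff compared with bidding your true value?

Bidding your value €4581: you win (since €4581 > €2559) and pay €2559. Payoff €2022.
Bidding €2628: you win and pay €2559. Payoff €4581 − €2559 = €2022.
Difference = €2022 − €2022 = €0; both bids lead to the same outcome because the competing bid is below both your value and your alternative bid.

€0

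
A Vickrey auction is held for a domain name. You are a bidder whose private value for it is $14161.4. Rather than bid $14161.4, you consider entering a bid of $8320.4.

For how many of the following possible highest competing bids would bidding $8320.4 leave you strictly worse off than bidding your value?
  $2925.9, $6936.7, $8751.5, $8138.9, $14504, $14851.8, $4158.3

The deviation hurts exactly when the highest competing bid lies strictly between $8320.4 and $14161.4 — underbidding then forfeits a profitable win.
$2925.9: below both → same outcome either way.
$6936.7: below both → same outcome either way.
$8751.5: inside the interval → strictly worse (loss $5409.9).
$8138.9: below both → same outcome either way.
$14504: above both → same outcome either way.
$14851.8: above both → same outcome either way.
$4158.3: below both → same outcome either way.
Count: 1.

1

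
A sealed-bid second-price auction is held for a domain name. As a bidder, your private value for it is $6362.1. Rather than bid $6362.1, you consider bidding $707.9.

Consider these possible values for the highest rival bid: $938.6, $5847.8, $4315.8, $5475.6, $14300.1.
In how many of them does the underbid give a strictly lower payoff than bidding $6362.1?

The deviation hurts exactly when the highest competing bid lies strictly between $707.9 and $6362.1 — underbidding then forfeits a profitable win.
$938.6: inside the interval → strictly worse (loss $5423.5).
$5847.8: inside the interval → strictly worse (loss $514.3).
$4315.8: inside the interval → strictly worse (loss $2046.3).
$5475.6: inside the interval → strictly worse (loss $886.5).
$14300.1: above both → same outcome either way.
Count: 4.

4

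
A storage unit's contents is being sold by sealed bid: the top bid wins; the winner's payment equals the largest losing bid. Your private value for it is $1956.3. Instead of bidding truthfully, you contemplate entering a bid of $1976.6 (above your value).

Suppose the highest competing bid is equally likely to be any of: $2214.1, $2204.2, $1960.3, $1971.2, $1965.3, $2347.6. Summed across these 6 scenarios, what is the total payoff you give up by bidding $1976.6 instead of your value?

$27.9

The deviation costs you only when the competing bid falls strictly between $1956.3 and $1976.6; elsewhere both bids give the same outcome.
$2214.1: outcomes coincide → loss $0.
$2204.2: outcomes coincide → loss $0.
$1960.3: truthful payoff $0, deviation payoff −$4 → loss $4.
$1971.2: truthful payoff $0, deviation payoff −$14.9 → loss $14.9.
$1965.3: truthful payoff $0, deviation payoff −$9 → loss $9.
$2347.6: outcomes coincide → loss $0.
Total loss = $4 + $14.9 + $9 = $27.9.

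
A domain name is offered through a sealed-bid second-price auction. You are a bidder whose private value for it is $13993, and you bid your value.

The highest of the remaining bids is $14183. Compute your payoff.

Your bid $13993 is below the highest competing bid $14183, so you lose.
A losing bidder pays nothing and receives nothing: payoff = $0.

$0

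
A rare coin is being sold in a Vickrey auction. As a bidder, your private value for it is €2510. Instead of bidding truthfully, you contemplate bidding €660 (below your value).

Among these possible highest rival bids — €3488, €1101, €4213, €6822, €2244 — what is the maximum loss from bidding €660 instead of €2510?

€1409

€3488: same outcome either way → loss €0.
€1101: truthful gives €1409, deviation gives €0 → loss €1409.
€4213: same outcome either way → loss €0.
€6822: same outcome either way → loss €0.
€2244: truthful gives €266, deviation gives €0 → loss €266.
Maximum loss: €1409.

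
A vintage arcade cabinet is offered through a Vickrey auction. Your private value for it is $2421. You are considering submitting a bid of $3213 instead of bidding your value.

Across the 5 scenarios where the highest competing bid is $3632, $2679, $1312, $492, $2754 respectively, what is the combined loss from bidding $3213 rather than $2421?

The deviation costs you only when the competing bid falls strictly between $2421 and $3213; elsewhere both bids give the same outcome.
$3632: outcomes coincide → loss $0.
$2679: truthful payoff $0, deviation payoff −$258 → loss $258.
$1312: outcomes coincide → loss $0.
$492: outcomes coincide → loss $0.
$2754: truthful payoff $0, deviation payoff −$333 → loss $333.
Total loss = $258 + $333 = $591.
Because the price is fixed by the runner-up's bid, deviating from your value can only change a good outcome into a bad one — never the reverse.

$591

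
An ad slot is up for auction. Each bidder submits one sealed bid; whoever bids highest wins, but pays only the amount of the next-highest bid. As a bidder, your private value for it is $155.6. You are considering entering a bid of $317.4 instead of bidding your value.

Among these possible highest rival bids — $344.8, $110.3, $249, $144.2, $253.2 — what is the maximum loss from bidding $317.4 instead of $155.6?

$344.8: same outcome either way → loss $0.
$110.3: same outcome either way → loss $0.
$249: truthful gives $0, deviation gives −$93.4 → loss $93.4.
$144.2: same outcome either way → loss $0.
$253.2: truthful gives $0, deviation gives −$97.6 → loss $97.6.
Maximum loss: $97.6.

$97.6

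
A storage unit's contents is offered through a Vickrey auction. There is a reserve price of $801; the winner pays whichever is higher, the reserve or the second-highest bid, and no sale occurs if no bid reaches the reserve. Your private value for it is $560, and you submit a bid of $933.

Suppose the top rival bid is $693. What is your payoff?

−$241

Your bid $933 is the highest and exceeds the reserve.
Price = max(second-highest bid, reserve) = max($693, $801) = $801.
Payoff = $560 − $801 = −$241.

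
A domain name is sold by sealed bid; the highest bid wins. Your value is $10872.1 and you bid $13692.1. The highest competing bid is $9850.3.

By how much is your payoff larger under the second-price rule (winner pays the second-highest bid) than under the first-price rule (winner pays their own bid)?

$3841.8

You have the highest bid, so you win under either rule.
Second-price: pay $9850.3 → payoff $1021.8.
First-price: pay your own bid $13692.1 → payoff −$2820.
Difference = $1021.8 − (−$2820) = $3841.8.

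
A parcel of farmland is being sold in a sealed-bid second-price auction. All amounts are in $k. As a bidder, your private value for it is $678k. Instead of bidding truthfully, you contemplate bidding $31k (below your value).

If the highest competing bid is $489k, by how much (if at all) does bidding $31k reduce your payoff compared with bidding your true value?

Bidding your value $678k: you win (since $678k > $489k) and pay $489k. Payoff $189k.
Bidding $31k: you lose. Payoff $0k.
The competing bid $489k lies between your shaded bid and your value, so underbidding forfeits an item you could have won at a profitable price.
Loss from deviating = $189k − ($0k) = $189k.

$189k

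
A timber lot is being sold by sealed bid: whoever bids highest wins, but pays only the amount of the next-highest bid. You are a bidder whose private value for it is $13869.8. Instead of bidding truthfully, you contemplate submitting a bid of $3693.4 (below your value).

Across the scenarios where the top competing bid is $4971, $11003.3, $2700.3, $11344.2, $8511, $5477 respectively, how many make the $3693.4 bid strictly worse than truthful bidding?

The deviation hurts exactly when the highest competing bid lies strictly between $3693.4 and $13869.8 — underbidding then forfeits a profitable win.
$4971: inside the interval → strictly worse (loss $8898.8).
$11003.3: inside the interval → strictly worse (loss $2866.5).
$2700.3: below both → same outcome either way.
$11344.2: inside the interval → strictly worse (loss $2525.6).
$8511: inside the interval → strictly worse (loss $5358.8).
$5477: inside the interval → strictly worse (loss $8392.8).
Count: 5.

5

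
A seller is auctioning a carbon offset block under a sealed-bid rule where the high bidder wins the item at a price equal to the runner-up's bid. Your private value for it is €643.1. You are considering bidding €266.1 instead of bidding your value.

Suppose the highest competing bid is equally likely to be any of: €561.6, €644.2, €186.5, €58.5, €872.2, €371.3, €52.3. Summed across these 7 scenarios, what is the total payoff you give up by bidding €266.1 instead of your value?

The deviation costs you only when the competing bid falls strictly between €266.1 and €643.1; elsewhere both bids give the same outcome.
€561.6: truthful payoff €81.5, deviation payoff €0 → loss €81.5.
€644.2: outcomes coincide → loss €0.
€186.5: outcomes coincide → loss €0.
€58.5: outcomes coincide → loss €0.
€872.2: outcomes coincide → loss €0.
€371.3: truthful payoff €271.8, deviation payoff €0 → loss €271.8.
€52.3: outcomes coincide → loss €0.
Total loss = €81.5 + €271.8 = €353.3.

€353.3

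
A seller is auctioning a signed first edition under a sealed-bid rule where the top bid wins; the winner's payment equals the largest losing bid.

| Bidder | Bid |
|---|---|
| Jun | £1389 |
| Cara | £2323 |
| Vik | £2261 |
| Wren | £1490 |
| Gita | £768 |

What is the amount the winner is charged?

Highest bid: Cara at £2323, so Cara wins.
Second-highest bid: Vik at £2261 — that is the price the winner pays.

£2261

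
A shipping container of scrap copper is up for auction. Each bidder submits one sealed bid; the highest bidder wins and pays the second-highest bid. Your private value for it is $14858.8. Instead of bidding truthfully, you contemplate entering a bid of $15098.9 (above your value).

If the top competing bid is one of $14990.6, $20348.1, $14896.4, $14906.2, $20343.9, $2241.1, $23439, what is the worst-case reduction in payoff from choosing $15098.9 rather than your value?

$14990.6: truthful gives $0, deviation gives −$131.8 → loss $131.8.
$20348.1: same outcome either way → loss $0.
$14896.4: truthful gives $0, deviation gives −$37.6 → loss $37.6.
$14906.2: truthful gives $0, deviation gives −$47.4 → loss $47.4.
$20343.9: same outcome either way → loss $0.
$2241.1: same outcome either way → loss $0.
$23439: same outcome either way → loss $0.
Maximum loss: $131.8.

$131.8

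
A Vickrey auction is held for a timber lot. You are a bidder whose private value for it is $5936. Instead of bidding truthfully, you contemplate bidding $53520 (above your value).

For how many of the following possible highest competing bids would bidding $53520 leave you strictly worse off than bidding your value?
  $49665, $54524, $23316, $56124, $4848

2

The deviation hurts exactly when the highest competing bid lies strictly between $5936 and $53520 — overbidding then wins at a price above your value.
$49665: inside the interval → strictly worse (loss $43729).
$54524: above both → same outcome either way.
$23316: inside the interval → strictly worse (loss $17380).
$56124: above both → same outcome either way.
$4848: below both → same outcome either way.
Count: 2.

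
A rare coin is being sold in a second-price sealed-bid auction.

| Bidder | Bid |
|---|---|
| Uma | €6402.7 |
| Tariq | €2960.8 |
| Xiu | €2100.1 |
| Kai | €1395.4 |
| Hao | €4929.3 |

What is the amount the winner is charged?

€4929.3

Highest bid: Uma at €6402.7, so Uma wins.
Second-highest bid: Hao at €4929.3 — that is the price the winner pays.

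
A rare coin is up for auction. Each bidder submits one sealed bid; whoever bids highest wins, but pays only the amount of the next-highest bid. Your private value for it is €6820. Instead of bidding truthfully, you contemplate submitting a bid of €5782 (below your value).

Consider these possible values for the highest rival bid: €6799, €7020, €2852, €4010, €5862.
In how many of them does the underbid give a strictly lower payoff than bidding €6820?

The deviation hurts exactly when the highest competing bid lies strictly between €5782 and €6820 — underbidding then forfeits a profitable win.
€6799: inside the interval → strictly worse (loss €21).
€7020: above both → same outcome either way.
€2852: below both → same outcome either way.
€4010: below both → same outcome either way.
€5862: inside the interval → strictly worse (loss €958).
Count: 2.

2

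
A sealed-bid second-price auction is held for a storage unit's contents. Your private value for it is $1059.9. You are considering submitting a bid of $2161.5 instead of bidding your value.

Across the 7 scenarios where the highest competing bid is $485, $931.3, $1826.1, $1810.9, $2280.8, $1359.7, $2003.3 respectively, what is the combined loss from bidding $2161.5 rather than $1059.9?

The deviation costs you only when the competing bid falls strictly between $1059.9 and $2161.5; elsewhere both bids give the same outcome.
$485: outcomes coincide → loss $0.
$931.3: outcomes coincide → loss $0.
$1826.1: truthful payoff $0, deviation payoff −$766.2 → loss $766.2.
$1810.9: truthful payoff $0, deviation payoff −$751 → loss $751.
$2280.8: outcomes coincide → loss $0.
$1359.7: truthful payoff $0, deviation payoff −$299.8 → loss $299.8.
$2003.3: truthful payoff $0, deviation payoff −$943.4 → loss $943.4.
Total loss = $766.2 + $751 + $299.8 + $943.4 = $2760.4.

$2760.4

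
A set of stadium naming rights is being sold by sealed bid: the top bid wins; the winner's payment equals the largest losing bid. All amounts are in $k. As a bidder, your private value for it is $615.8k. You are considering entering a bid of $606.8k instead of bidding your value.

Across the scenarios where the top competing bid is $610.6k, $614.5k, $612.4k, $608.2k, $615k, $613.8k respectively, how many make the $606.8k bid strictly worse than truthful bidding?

The deviation hurts exactly when the highest competing bid lies strictly between $606.8k and $615.8k — underbidding then forfeits a profitable win.
$610.6k: inside the interval → strictly worse (loss $5.2k).
$614.5k: inside the interval → strictly worse (loss $1.3k).
$612.4k: inside the interval → strictly worse (loss $3.4k).
$608.2k: inside the interval → strictly worse (loss $7.6k).
$615k: inside the interval → strictly worse (loss $0.8k).
$613.8k: inside the interval → strictly worse (loss $2k).
Count: 6.

6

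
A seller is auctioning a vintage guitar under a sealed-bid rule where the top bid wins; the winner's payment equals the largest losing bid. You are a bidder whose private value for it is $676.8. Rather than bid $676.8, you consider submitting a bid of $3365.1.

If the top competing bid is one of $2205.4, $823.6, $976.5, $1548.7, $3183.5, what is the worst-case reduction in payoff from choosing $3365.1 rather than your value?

$2506.7

$2205.4: truthful gives $0, deviation gives −$1528.6 → loss $1528.6.
$823.6: truthful gives $0, deviation gives −$146.8 → loss $146.8.
$976.5: truthful gives $0, deviation gives −$299.7 → loss $299.7.
$1548.7: truthful gives $0, deviation gives −$871.9 → loss $871.9.
$3183.5: truthful gives $0, deviation gives −$2506.7 → loss $2506.7.
Maximum loss: $2506.7.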